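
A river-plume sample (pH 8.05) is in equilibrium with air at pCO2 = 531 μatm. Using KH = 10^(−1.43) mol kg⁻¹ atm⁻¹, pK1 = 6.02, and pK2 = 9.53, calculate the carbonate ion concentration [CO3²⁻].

[CO3²⁻] = 0.0700 mmol/kg

[CO2*] = KH · pCO2 = 10^(−1.43) × 531×10^-6 = 1.973×10^-5 mol/kg
α₀ = 1/(1 + K1/[H⁺] + K1K2/[H⁺]²) = 1/(1 + 10^+2.03 + 10^+0.55) = 0.008953
DIC = [CO2*]/α₀ = 1.973×10^-5 / 0.008953 = 2.204 mmol/kg
[CO3²⁻] = α₂·DIC; α₂ = 0.03176, so [CO3²⁻] = 0.03176 × 2.204 = 0.0700 mmol/kg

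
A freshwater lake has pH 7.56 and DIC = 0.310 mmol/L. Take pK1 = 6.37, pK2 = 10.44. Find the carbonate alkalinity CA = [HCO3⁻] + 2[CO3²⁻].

CA = 0.292 mmol/L

CA = [HCO3⁻] + 2[CO3²⁻] = (α₁ + 2α₂)·DIC
At pH 7.56: [H⁺]/K1 = 10^-1.19 = 0.064565, K2/[H⁺] = 10^-2.88 = 0.0013183
α₁ = 1/(1 + 0.064565 + 0.0013183) = 1/1.0659 = 0.9382; α₂ = α₁·K2/[H⁺] = 0.001237
α₁ + 2α₂ = 0.9407
CA = 0.9407 × 0.310 = 0.292 mmol/L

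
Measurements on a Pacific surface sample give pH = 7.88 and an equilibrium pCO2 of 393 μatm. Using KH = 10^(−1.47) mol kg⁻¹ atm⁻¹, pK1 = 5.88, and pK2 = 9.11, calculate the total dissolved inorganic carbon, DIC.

DIC = 1.42 mmol/kg

[CO2*] = KH · pCO2 = 10^(−1.47) × 393×10^-6 = 1.332×10^-5 mol/kg
α₀ = 1/(1 + K1/[H⁺] + K1K2/[H⁺]²) = 1/(1 + 10^+2.00 + 10^+0.77) = 0.009356
DIC = [CO2*]/α₀ = 1.332×10^-5 / 0.009356 = 1.42 mmol/kg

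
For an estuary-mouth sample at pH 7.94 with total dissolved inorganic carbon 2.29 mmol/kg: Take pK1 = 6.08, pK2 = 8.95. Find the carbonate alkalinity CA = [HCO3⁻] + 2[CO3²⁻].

CA = [HCO3⁻] + 2[CO3²⁻] = (α₁ + 2α₂)·DIC
At pH 7.94: [H⁺]/K1 = 10^-1.86 = 0.013804, K2/[H⁺] = 10^-1.01 = 0.097724
α₁ = 1/(1 + 0.013804 + 0.097724) = 1/1.1115 = 0.8997; α₂ = α₁·K2/[H⁺] = 0.08792
α₁ + 2α₂ = 1.0755
CA = 1.0755 × 2.29 = 2.46 mmol/kg

CA = 2.46 mmol/kg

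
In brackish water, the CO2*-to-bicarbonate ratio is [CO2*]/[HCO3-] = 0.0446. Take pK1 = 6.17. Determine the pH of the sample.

From K1 = [H⁺][HCO3-]/[CO2*]:  pH = pK1 − log₁₀([CO2*]/[HCO3-])
log₁₀(0.0446) = -1.351
pH = 6.17 − (-1.351) = 7.52

pH = 7.52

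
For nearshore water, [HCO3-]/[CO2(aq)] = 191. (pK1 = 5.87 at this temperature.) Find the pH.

From K1 = [H⁺][HCO3-]/[CO2(aq)]:  pH = pK1 + log₁₀([HCO3-]/[CO2(aq)])
log₁₀(191) = +2.281
pH = 5.87 + (+2.281) = 8.15

pH = 8.15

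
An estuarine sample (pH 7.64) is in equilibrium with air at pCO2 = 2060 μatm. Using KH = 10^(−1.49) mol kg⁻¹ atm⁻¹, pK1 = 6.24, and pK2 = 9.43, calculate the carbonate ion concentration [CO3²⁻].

[CO3²⁻] = 0.0272 mmol/kg

[CO2*] = KH · pCO2 = 10^(−1.49) × 2060×10^-6 = 6.666×10^-5 mol/kg
α₀ = 1/(1 + K1/[H⁺] + K1K2/[H⁺]²) = 1/(1 + 10^+1.40 + 10^-0.39) = 0.03770
DIC = [CO2*]/α₀ = 6.666×10^-5 / 0.03770 = 1.768 mmol/kg
[CO3²⁻] = α₂·DIC; α₂ = 0.01536, so [CO3²⁻] = 0.01536 × 1.768 = 0.0272 mmol/kg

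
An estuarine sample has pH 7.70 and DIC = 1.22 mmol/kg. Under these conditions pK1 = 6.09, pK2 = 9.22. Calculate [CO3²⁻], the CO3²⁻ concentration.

α₂ = 1 / (1 + [H⁺]/K2 + [H⁺]²/(K1K2)) = 1 / (1 + 10^+1.52 + 10^-0.09)
   = 1 / (1 + 33.113 + 0.81283) = 1/34.926 = 0.02863
[CO3²⁻] = α₂ × DIC = 0.02863 × 1.22 = 0.0349 mmol/kg

[CO3²⁻] = 0.0349 mmol/kg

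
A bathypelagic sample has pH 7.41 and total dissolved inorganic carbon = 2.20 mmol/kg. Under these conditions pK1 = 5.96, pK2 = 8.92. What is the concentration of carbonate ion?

α₂ = 1 / (1 + [H⁺]/K2 + [H⁺]²/(K1K2)) = 1 / (1 + 10^+1.51 + 10^+0.06)
   = 1 / (1 + 32.359 + 1.1482) = 1/34.508 = 0.02898
[CO3²⁻] = α₂ × DIC = 0.02898 × 2.20 = 0.0638 mmol/kg

[CO3²⁻] = 0.0638 mmol/kg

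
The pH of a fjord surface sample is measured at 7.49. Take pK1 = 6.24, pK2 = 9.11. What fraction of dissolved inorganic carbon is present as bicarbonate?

α₁ = 1 / (1 + [H⁺]/K1 + K2/[H⁺]) = 1 / (1 + 10^-1.25 + 10^-1.62)
   = 1 / (1 + 0.056234 + 0.023988) = 1/1.0802 = 0.9257

α₁ = 0.926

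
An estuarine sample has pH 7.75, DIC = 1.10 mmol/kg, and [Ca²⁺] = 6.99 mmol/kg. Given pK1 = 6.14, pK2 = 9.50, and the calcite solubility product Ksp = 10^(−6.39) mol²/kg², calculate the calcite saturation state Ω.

α₂ = 1 / (1 + [H⁺]/K2 + [H⁺]²/(K1K2)) = 1 / (1 + 10^+1.75 + 10^+0.14)
   = 1 / (1 + 56.234 + 1.3804) = 1/58.615 = 0.01706
[CO3²⁻] = α₂ × DIC = 0.01706 × 1.10 = 0.01877 mmol/kg = 18.77 μmol/kg
Ksp = 10^(−6.39) = 4.074×10^-7
Ω = [Ca²⁺][CO3²⁻]/Ksp = (6.99×10^-3)(1.877×10^-5) / 4.074×10^-7 = 0.322

Ω = 0.322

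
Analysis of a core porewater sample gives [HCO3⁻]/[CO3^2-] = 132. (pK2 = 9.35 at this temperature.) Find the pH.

pH = 7.23

From K2 = [H⁺][CO3^2-]/[HCO3⁻]:  pH = pK2 − log₁₀([HCO3⁻]/[CO3^2-])
log₁₀(132) = +2.121
pH = 9.35 − (+2.121) = 7.23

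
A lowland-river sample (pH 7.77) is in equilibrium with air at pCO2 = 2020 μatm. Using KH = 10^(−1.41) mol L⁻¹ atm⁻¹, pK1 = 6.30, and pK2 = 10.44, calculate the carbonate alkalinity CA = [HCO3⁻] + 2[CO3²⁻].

[CO2*] = KH · pCO2 = 10^(−1.41) × 2020×10^-6 = 7.859×10^-5 mol/L
α₀ = 1/(1 + K1/[H⁺] + K1K2/[H⁺]²) = 1/(1 + 10^+1.47 + 10^-1.20) = 0.03271
DIC = [CO2*]/α₀ = 7.859×10^-5 / 0.03271 = 2.403 mmol/L
CA = (α₁ + 2α₂)·DIC = (0.9652 + 2×0.002064) × 2.403 = 2.33 mmol/L

CA = 2.33 mmol/L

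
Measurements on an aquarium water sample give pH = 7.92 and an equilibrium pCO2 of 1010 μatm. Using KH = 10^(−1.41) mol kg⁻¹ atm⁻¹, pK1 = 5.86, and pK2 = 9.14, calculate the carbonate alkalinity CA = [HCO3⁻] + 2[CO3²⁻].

[CO2*] = KH · pCO2 = 10^(−1.41) × 1010×10^-6 = 3.929×10^-5 mol/kg
α₀ = 1/(1 + K1/[H⁺] + K1K2/[H⁺]²) = 1/(1 + 10^+2.06 + 10^+0.84) = 0.008148
DIC = [CO2*]/α₀ = 3.929×10^-5 / 0.008148 = 4.823 mmol/kg
CA = (α₁ + 2α₂)·DIC = (0.9355 + 2×0.05637) × 4.823 = 5.06 mmol/kg

CA = 5.06 mmol/kg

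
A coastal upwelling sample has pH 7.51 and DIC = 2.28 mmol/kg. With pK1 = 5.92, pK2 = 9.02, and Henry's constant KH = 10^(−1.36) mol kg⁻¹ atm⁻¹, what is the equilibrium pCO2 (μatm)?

α₀ = 1 / (1 + K1/[H⁺] + K1K2/[H⁺]²) = 1 / (1 + 10^+1.59 + 10^+0.08)
   = 1 / (1 + 38.905 + 1.2023) = 1/41.107 = 0.02433
[CO2*] = α₀ × DIC = 0.02433 × 2.28 = 0.05547 mmol/kg
pCO2 = [CO2*]/KH = 5.547×10^-5 / 4.365×10^-2 = 1270 μatm

pCO2 = 1270 μatm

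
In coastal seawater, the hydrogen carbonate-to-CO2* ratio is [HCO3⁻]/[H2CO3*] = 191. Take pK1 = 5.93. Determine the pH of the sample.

pH = 8.21

From K1 = [H⁺][HCO3⁻]/[H2CO3*]:  pH = pK1 + log₁₀([HCO3⁻]/[H2CO3*])
log₁₀(191) = +2.281
pH = 5.93 + (+2.281) = 8.21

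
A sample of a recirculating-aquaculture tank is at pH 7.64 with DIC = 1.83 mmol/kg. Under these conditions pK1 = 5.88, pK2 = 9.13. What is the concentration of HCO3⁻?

α₁ = 1 / (1 + [H⁺]/K1 + K2/[H⁺]) = 1 / (1 + 10^-1.76 + 10^-1.49)
   = 1 / (1 + 0.017378 + 0.032359) = 1/1.0497 = 0.9526
[HCO3⁻] = α₁ × DIC = 0.9526 × 1.83 = 1.74 mmol/kg

[HCO3⁻] = 1.74 mmol/kg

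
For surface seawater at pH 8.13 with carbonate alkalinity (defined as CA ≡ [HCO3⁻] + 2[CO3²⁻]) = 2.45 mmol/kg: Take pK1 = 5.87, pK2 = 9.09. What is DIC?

CA = [HCO3⁻] + 2[CO3²⁻] = (α₁ + 2α₂)·DIC
At pH 8.13: [H⁺]/K1 = 10^-2.26 = 0.0054954, K2/[H⁺] = 10^-0.96 = 0.10965
α₁ = 1/(1 + 0.0054954 + 0.10965) = 1/1.1151 = 0.8967; α₂ = α₁·K2/[H⁺] = 0.09833
α₁ + 2α₂ = 1.0934
DIC = CA / (α₁ + 2α₂) = 2.45 / 1.0934 = 2.24 mmol/kg

DIC = 2.24 mmol/kg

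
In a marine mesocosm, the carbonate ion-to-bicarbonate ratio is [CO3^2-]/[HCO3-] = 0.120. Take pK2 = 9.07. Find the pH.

From K2 = [H⁺][CO3^2-]/[HCO3-]:  pH = pK2 + log₁₀([CO3^2-]/[HCO3-])
log₁₀(0.120) = -0.921
pH = 9.07 + (-0.921) = 8.15

pH = 8.15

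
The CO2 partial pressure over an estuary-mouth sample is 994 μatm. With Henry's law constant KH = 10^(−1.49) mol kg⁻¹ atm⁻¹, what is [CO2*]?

[CO2*] = 32.2 μmol/kg

KH = 10^(−1.49) = 3.236×10^-2 mol kg⁻¹ atm⁻¹
[CO2*] = KH · pCO2 = 3.236×10^-2 × 994×10^-6 atm = 3.22×10^-5 mol/kg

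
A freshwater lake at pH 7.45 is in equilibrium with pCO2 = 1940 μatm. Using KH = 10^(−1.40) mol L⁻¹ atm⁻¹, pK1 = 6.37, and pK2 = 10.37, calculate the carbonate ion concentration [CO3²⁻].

[CO3²⁻] = 1.12 μmol/L

[CO2*] = KH · pCO2 = 10^(−1.40) × 1940×10^-6 = 7.723×10^-5 mol/L
α₀ = 1/(1 + K1/[H⁺] + K1K2/[H⁺]²) = 1/(1 + 10^+1.08 + 10^-1.84) = 0.07670
DIC = [CO2*]/α₀ = 7.723×10^-5 / 0.07670 = 1.007 mmol/L
[CO3²⁻] = α₂·DIC; α₂ = 0.001109, so [CO3²⁻] = 0.001109 × 1.007 = 0.00112 mmol/L = 1.12 μmol/L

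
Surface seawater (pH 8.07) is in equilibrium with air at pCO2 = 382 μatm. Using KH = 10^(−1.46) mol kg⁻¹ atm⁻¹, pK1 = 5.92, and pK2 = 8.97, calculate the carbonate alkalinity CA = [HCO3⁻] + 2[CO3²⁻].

[CO2*] = KH · pCO2 = 10^(−1.46) × 382×10^-6 = 1.325×10^-5 mol/kg
α₀ = 1/(1 + K1/[H⁺] + K1K2/[H⁺]²) = 1/(1 + 10^+2.15 + 10^+1.25) = 0.006249
DIC = [CO2*]/α₀ = 1.325×10^-5 / 0.006249 = 2.120 mmol/kg
CA = (α₁ + 2α₂)·DIC = (0.8826 + 2×0.1111) × 2.120 = 2.34 mmol/kg

CA = 2.34 mmol/kg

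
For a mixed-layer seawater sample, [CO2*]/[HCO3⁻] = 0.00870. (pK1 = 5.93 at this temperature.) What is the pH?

From K1 = [H⁺][HCO3⁻]/[CO2*]:  pH = pK1 − log₁₀([CO2*]/[HCO3⁻])
log₁₀(0.00870) = -2.060
pH = 5.93 − (-2.060) = 7.99

pH = 7.99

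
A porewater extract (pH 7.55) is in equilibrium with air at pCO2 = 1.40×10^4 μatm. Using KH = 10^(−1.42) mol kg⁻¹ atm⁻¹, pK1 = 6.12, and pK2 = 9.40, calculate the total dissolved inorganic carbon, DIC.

[CO2*] = KH · pCO2 = 10^(−1.42) × 1.40×10^4×10^-6 = 5.323×10^-4 mol/kg
α₀ = 1/(1 + K1/[H⁺] + K1K2/[H⁺]²) = 1/(1 + 10^+1.43 + 10^-0.42) = 0.03534
DIC = [CO2*]/α₀ = 5.323×10^-4 / 0.03534 = 15.1 mmol/kg

DIC = 15.1 mmol/kg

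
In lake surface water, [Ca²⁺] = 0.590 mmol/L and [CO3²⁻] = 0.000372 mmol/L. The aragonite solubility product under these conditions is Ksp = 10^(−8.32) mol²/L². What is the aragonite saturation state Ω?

Ω = 0.0459

Ksp = 10^(−8.32) = 4.786×10^-9
Ω = [Ca²⁺][CO3²⁻]/Ksp = (0.590×10^-3)(0.000372×10^-3) / 4.786×10^-9 = 0.0459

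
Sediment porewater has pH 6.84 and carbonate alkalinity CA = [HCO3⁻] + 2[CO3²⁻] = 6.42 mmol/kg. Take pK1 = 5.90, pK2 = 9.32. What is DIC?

CA = [HCO3⁻] + 2[CO3²⁻] = (α₁ + 2α₂)·DIC
At pH 6.84: [H⁺]/K1 = 10^-0.94 = 0.11482, K2/[H⁺] = 10^-2.48 = 0.0033113
α₁ = 1/(1 + 0.11482 + 0.0033113) = 1/1.1181 = 0.8944; α₂ = α₁·K2/[H⁺] = 0.002961
α₁ + 2α₂ = 0.9003
DIC = CA / (α₁ + 2α₂) = 6.42 / 0.9003 = 7.13 mmol/kg

DIC = 7.13 mmol/kg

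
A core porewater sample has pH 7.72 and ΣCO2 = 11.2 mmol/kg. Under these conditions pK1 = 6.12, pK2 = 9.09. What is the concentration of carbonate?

[CO3²⁻] = 0.447 mmol/kg

α₂ = 1 / (1 + [H⁺]/K2 + [H⁺]²/(K1K2)) = 1 / (1 + 10^+1.37 + 10^-0.23)
   = 1 / (1 + 23.442 + 0.58884) = 1/25.031 = 0.03995
[CO3²⁻] = α₂ × DIC = 0.03995 × 11.2 = 0.447 mmol/kg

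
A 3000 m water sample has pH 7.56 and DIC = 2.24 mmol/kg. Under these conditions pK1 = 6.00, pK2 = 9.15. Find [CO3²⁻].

α₂ = 1 / (1 + [H⁺]/K2 + [H⁺]²/(K1K2)) = 1 / (1 + 10^+1.59 + 10^+0.03)
   = 1 / (1 + 38.905 + 1.0715) = 1/40.976 = 0.02440
[CO3²⁻] = α₂ × DIC = 0.02440 × 2.24 = 0.0547 mmol/kg

[CO3²⁻] = 0.0547 mmol/kg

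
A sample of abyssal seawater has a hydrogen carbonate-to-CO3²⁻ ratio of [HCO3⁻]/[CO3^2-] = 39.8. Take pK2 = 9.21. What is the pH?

pH = 7.61

From K2 = [H⁺][CO3^2-]/[HCO3⁻]:  pH = pK2 − log₁₀([HCO3⁻]/[CO3^2-])
log₁₀(39.8) = +1.600
pH = 9.21 − (+1.600) = 7.61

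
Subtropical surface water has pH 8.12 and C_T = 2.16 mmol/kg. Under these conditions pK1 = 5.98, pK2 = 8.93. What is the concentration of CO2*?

[CO2*] = 13.5 μmol/kg

α₀ = 1 / (1 + K1/[H⁺] + K1K2/[H⁺]²) = 1 / (1 + 10^+2.14 + 10^+1.33)
   = 1 / (1 + 138.04 + 21.380) = 1/160.42 = 0.006234
[CO2*] = α₀ × DIC = 0.006234 × 2.16 = 0.0135 mmol/kg = 13.5 μmol/kg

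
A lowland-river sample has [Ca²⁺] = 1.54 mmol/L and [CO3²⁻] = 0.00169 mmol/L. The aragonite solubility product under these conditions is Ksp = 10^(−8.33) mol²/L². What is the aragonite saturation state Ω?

Ksp = 10^(−8.33) = 4.677×10^-9
Ω = [Ca²⁺][CO3²⁻]/Ksp = (1.54×10^-3)(0.00169×10^-3) / 4.677×10^-9 = 0.556

Ω = 0.556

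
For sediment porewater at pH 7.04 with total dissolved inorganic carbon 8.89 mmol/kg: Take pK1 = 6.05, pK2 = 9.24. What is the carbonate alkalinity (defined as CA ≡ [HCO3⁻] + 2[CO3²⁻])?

CA = 8.12 mmol/kg

CA = [HCO3⁻] + 2[CO3²⁻] = (α₁ + 2α₂)·DIC
At pH 7.04: [H⁺]/K1 = 10^-0.99 = 0.10233, K2/[H⁺] = 10^-2.20 = 0.0063096
α₁ = 1/(1 + 0.10233 + 0.0063096) = 1/1.1086 = 0.9020; α₂ = α₁·K2/[H⁺] = 0.005691
α₁ + 2α₂ = 0.9134
CA = 0.9134 × 8.89 = 8.12 mmol/kg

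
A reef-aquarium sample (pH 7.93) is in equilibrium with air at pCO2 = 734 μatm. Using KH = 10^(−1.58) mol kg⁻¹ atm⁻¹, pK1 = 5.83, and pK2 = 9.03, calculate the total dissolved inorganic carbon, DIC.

[CO2*] = KH · pCO2 = 10^(−1.58) × 734×10^-6 = 1.931×10^-5 mol/kg
α₀ = 1/(1 + K1/[H⁺] + K1K2/[H⁺]²) = 1/(1 + 10^+2.10 + 10^+1.00) = 0.007305
DIC = [CO2*]/α₀ = 1.931×10^-5 / 0.007305 = 2.64 mmol/kg

DIC = 2.64 mmol/kg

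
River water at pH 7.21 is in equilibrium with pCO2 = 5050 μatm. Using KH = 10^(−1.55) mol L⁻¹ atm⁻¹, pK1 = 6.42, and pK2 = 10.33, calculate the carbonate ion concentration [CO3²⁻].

[CO2*] = KH · pCO2 = 10^(−1.55) × 5050×10^-6 = 1.423×10^-4 mol/L
α₀ = 1/(1 + K1/[H⁺] + K1K2/[H⁺]²) = 1/(1 + 10^+0.79 + 10^-2.33) = 0.1395
DIC = [CO2*]/α₀ = 1.423×10^-4 / 0.1395 = 1.021 mmol/L
[CO3²⁻] = α₂·DIC; α₂ = 0.0006523, so [CO3²⁻] = 0.0006523 × 1.021 = 0.000666 mmol/L = 0.666 μmol/L

[CO3²⁻] = 0.666 μmol/L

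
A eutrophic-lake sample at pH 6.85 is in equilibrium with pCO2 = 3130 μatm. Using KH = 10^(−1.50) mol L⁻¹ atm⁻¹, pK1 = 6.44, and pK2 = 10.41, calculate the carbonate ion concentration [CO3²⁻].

[CO3²⁻] = 0.0701 μmol/L

[CO2*] = KH · pCO2 = 10^(−1.50) × 3130×10^-6 = 9.898×10^-5 mol/L
α₀ = 1/(1 + K1/[H⁺] + K1K2/[H⁺]²) = 1/(1 + 10^+0.41 + 10^-3.15) = 0.2800
DIC = [CO2*]/α₀ = 9.898×10^-5 / 0.2800 = 0.3535 mmol/L
[CO3²⁻] = α₂·DIC; α₂ = 0.0001982, so [CO3²⁻] = 0.0001982 × 0.3535 = 7.01×10^-5 mmol/L = 0.0701 μmol/L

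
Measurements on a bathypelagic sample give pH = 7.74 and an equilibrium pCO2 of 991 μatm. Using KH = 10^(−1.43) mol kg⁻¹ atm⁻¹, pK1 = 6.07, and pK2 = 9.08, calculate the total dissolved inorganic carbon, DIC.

DIC = 1.84 mmol/kg

[CO2*] = KH · pCO2 = 10^(−1.43) × 991×10^-6 = 3.682×10^-5 mol/kg
α₀ = 1/(1 + K1/[H⁺] + K1K2/[H⁺]²) = 1/(1 + 10^+1.67 + 10^+0.33) = 0.02004
DIC = [CO2*]/α₀ = 3.682×10^-5 / 0.02004 = 1.84 mmol/kg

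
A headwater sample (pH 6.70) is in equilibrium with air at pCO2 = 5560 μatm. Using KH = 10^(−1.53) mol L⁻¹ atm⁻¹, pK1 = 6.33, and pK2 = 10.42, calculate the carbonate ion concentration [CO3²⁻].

[CO3²⁻] = 0.0733 μmol/L

[CO2*] = KH · pCO2 = 10^(−1.53) × 5560×10^-6 = 1.641×10^-4 mol/L
α₀ = 1/(1 + K1/[H⁺] + K1K2/[H⁺]²) = 1/(1 + 10^+0.37 + 10^-3.35) = 0.2990
DIC = [CO2*]/α₀ = 1.641×10^-4 / 0.2990 = 0.5488 mmol/L
[CO3²⁻] = α₂·DIC; α₂ = 0.0001336, so [CO3²⁻] = 0.0001336 × 0.5488 = 7.33×10^-5 mmol/L = 0.0733 μmol/L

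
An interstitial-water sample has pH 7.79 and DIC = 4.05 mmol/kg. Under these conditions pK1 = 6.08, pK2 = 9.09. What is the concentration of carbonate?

[CO3²⁻] = 0.190 mmol/kg

α₂ = 1 / (1 + [H⁺]/K2 + [H⁺]²/(K1K2)) = 1 / (1 + 10^+1.30 + 10^-0.41)
   = 1 / (1 + 19.953 + 0.38905) = 1/21.342 = 0.04686
[CO3²⁻] = α₂ × DIC = 0.04686 × 4.05 = 0.190 mmol/kg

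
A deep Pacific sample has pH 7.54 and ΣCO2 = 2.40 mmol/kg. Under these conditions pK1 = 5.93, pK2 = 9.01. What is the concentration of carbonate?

α₂ = 1 / (1 + [H⁺]/K2 + [H⁺]²/(K1K2)) = 1 / (1 + 10^+1.47 + 10^-0.14)
   = 1 / (1 + 29.512 + 0.72444) = 1/31.237 = 0.03201
[CO3²⁻] = α₂ × DIC = 0.03201 × 2.40 = 0.0768 mmol/kg

[CO3²⁻] = 0.0768 mmol/kg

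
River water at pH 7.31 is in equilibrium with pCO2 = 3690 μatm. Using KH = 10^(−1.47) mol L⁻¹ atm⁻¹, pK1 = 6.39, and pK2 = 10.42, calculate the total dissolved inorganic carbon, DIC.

[CO2*] = KH · pCO2 = 10^(−1.47) × 3690×10^-6 = 1.250×10^-4 mol/L
α₀ = 1/(1 + K1/[H⁺] + K1K2/[H⁺]²) = 1/(1 + 10^+0.92 + 10^-2.19) = 0.1072
DIC = [CO2*]/α₀ = 1.250×10^-4 / 0.1072 = 1.17 mmol/L

DIC = 1.17 mmol/L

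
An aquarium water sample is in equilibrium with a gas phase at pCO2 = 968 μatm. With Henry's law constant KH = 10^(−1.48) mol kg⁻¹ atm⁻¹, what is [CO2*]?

[CO2*] = 32.1 μmol/kg

KH = 10^(−1.48) = 3.311×10^-2 mol kg⁻¹ atm⁻¹
[CO2*] = KH · pCO2 = 3.311×10^-2 × 968×10^-6 atm = 3.21×10^-5 mol/kg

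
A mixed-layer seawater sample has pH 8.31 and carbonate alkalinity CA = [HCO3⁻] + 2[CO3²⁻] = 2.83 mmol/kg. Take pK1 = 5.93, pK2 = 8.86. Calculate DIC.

DIC = 2.33 mmol/kg

CA = [HCO3⁻] + 2[CO3²⁻] = (α₁ + 2α₂)·DIC
At pH 8.31: [H⁺]/K1 = 10^-2.38 = 0.0041687, K2/[H⁺] = 10^-0.55 = 0.28184
α₁ = 1/(1 + 0.0041687 + 0.28184) = 1/1.2860 = 0.7776; α₂ = α₁·K2/[H⁺] = 0.2192
α₁ + 2α₂ = 1.2159
DIC = CA / (α₁ + 2α₂) = 2.83 / 1.2159 = 2.33 mmol/kg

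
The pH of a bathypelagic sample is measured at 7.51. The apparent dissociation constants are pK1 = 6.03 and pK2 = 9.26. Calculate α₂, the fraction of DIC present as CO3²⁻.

α₂ = 0.0169

α₂ = 1 / (1 + [H⁺]/K2 + [H⁺]²/(K1K2)) = 1 / (1 + 10^+1.75 + 10^+0.27)
   = 1 / (1 + 56.234 + 1.8621) = 1/59.096 = 0.01692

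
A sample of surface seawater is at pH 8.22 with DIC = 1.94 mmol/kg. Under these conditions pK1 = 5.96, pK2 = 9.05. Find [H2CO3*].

[CO2*] = 9.24 μmol/kg

α₀ = 1 / (1 + K1/[H⁺] + K1K2/[H⁺]²) = 1 / (1 + 10^+2.26 + 10^+1.43)
   = 1 / (1 + 181.97 + 26.915) = 1/209.89 = 0.004765
[CO2*] = α₀ × DIC = 0.004765 × 1.94 = 0.00924 mmol/kg = 9.24 μmol/kg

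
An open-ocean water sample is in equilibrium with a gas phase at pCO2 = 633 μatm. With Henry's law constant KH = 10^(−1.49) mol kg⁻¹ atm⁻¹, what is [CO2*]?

[CO2*] = 20.5 μmol/kg

KH = 10^(−1.49) = 3.236×10^-2 mol kg⁻¹ atm⁻¹
[CO2*] = KH · pCO2 = 3.236×10^-2 × 633×10^-6 atm = 2.05×10^-5 mol/kg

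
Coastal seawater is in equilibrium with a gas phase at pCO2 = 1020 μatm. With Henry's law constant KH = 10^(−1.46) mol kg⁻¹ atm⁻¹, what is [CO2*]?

KH = 10^(−1.46) = 3.467×10^-2 mol kg⁻¹ atm⁻¹
[CO2*] = KH · pCO2 = 3.467×10^-2 × 1020×10^-6 atm = 3.54×10^-5 mol/kg

[CO2*] = 35.4 μmol/kg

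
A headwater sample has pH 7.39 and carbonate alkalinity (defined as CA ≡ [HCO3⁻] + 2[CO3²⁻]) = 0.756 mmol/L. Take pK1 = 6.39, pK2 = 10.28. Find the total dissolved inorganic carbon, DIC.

DIC = 0.830 mmol/L

CA = [HCO3⁻] + 2[CO3²⁻] = (α₁ + 2α₂)·DIC
At pH 7.39: [H⁺]/K1 = 10^-1.00 = 0.10000, K2/[H⁺] = 10^-2.89 = 0.0012882
α₁ = 1/(1 + 0.10000 + 0.0012882) = 1/1.1013 = 0.9080; α₂ = α₁·K2/[H⁺] = 0.001170
α₁ + 2α₂ = 0.9104
DIC = CA / (α₁ + 2α₂) = 0.756 / 0.9104 = 0.830 mmol/L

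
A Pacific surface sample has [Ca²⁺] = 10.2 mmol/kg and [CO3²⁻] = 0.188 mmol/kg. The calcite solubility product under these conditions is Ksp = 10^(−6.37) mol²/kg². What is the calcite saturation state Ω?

Ksp = 10^(−6.37) = 4.266×10^-7
Ω = [Ca²⁺][CO3²⁻]/Ksp = (10.2×10^-3)(0.188×10^-3) / 4.266×10^-7 = 4.50

Ω = 4.50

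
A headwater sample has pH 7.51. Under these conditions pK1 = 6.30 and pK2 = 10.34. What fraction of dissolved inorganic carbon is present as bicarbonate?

α₁ = 0.941

α₁ = 1 / (1 + [H⁺]/K1 + K2/[H⁺]) = 1 / (1 + 10^-1.21 + 10^-2.83)
   = 1 / (1 + 0.061660 + 0.0014791) = 1/1.0631 = 0.9406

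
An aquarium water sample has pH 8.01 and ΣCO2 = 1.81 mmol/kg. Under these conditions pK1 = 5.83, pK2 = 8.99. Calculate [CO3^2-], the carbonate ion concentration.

α₂ = 1 / (1 + [H⁺]/K2 + [H⁺]²/(K1K2)) = 1 / (1 + 10^+0.98 + 10^-1.20)
   = 1 / (1 + 9.5499 + 0.063096) = 1/10.613 = 0.09422
[CO3²⁻] = α₂ × DIC = 0.09422 × 1.81 = 0.171 mmol/kg

[CO3²⁻] = 0.171 mmol/kg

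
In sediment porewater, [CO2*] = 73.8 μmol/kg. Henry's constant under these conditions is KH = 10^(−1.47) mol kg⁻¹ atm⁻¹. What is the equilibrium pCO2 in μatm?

KH = 10^(−1.47) = 3.388×10^-2 mol kg⁻¹ atm⁻¹
pCO2 = [CO2*]/KH = 73.8×10^-6 / 3.388×10^-2 = 2.18×10^-3 atm = 2180 μatm

pCO2 = 2180 μatm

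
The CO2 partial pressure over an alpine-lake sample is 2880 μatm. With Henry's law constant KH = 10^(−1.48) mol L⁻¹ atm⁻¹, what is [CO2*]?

KH = 10^(−1.48) = 3.311×10^-2 mol L⁻¹ atm⁻¹
[CO2*] = KH · pCO2 = 3.311×10^-2 × 2880×10^-6 atm = 9.54×10^-5 mol/L

[CO2*] = 95.4 μmol/L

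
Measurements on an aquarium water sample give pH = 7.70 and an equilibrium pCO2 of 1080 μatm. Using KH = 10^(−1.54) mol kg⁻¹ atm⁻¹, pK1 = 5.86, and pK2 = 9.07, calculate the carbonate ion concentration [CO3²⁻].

[CO3²⁻] = 0.0919 mmol/kg

[CO2*] = KH · pCO2 = 10^(−1.54) × 1080×10^-6 = 3.115×10^-5 mol/kg
α₀ = 1/(1 + K1/[H⁺] + K1K2/[H⁺]²) = 1/(1 + 10^+1.84 + 10^+0.47) = 0.01367
DIC = [CO2*]/α₀ = 3.115×10^-5 / 0.01367 = 2.278 mmol/kg
[CO3²⁻] = α₂·DIC; α₂ = 0.04035, so [CO3²⁻] = 0.04035 × 2.278 = 0.0919 mmol/kg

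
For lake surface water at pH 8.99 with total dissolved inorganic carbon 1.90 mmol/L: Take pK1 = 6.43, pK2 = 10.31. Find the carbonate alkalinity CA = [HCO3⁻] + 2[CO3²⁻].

CA = 1.98 mmol/L

CA = [HCO3⁻] + 2[CO3²⁻] = (α₁ + 2α₂)·DIC
At pH 8.99: [H⁺]/K1 = 10^-2.56 = 0.0027542, K2/[H⁺] = 10^-1.32 = 0.047863
α₁ = 1/(1 + 0.0027542 + 0.047863) = 1/1.0506 = 0.9518; α₂ = α₁·K2/[H⁺] = 0.04556
α₁ + 2α₂ = 1.0429
CA = 1.0429 × 1.90 = 1.98 mmol/L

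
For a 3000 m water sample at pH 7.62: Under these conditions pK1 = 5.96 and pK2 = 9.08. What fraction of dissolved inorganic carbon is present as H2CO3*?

α₀ = 0.0207

α₀ = 1 / (1 + K1/[H⁺] + K1K2/[H⁺]²) = 1 / (1 + 10^+1.66 + 10^+0.20)
   = 1 / (1 + 45.709 + 1.5849) = 1/48.294 = 0.02071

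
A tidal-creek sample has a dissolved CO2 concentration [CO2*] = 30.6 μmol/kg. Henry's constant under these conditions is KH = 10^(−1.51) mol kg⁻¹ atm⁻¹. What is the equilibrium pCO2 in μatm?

KH = 10^(−1.51) = 3.090×10^-2 mol kg⁻¹ atm⁻¹
pCO2 = [CO2*]/KH = 30.6×10^-6 / 3.090×10^-2 = 9.90×10^-4 atm = 990 μatm

pCO2 = 990 μatm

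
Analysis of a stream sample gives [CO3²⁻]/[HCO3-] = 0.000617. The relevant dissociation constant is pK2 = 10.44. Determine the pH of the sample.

pH = 7.23

From K2 = [H⁺][CO3²⁻]/[HCO3-]:  pH = pK2 + log₁₀([CO3²⁻]/[HCO3-])
log₁₀(0.000617) = -3.210
pH = 10.44 + (-3.210) = 7.23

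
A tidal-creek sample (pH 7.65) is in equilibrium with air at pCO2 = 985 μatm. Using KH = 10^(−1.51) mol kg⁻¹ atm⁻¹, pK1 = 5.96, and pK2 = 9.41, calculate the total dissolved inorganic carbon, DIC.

DIC = 1.55 mmol/kg

[CO2*] = KH · pCO2 = 10^(−1.51) × 985×10^-6 = 3.044×10^-5 mol/kg
α₀ = 1/(1 + K1/[H⁺] + K1K2/[H⁺]²) = 1/(1 + 10^+1.69 + 10^-0.07) = 0.01967
DIC = [CO2*]/α₀ = 3.044×10^-5 / 0.01967 = 1.55 mmol/kg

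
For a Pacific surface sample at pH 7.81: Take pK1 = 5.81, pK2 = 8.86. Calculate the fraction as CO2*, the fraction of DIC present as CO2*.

α₀ = 1 / (1 + K1/[H⁺] + K1K2/[H⁺]²) = 1 / (1 + 10^+2.00 + 10^+0.95)
   = 1 / (1 + 100.00 + 8.9125) = 1/109.91 = 0.009098

α₀ = 0.00910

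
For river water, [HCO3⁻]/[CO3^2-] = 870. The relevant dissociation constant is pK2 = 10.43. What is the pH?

pH = 7.49

From K2 = [H⁺][CO3^2-]/[HCO3⁻]:  pH = pK2 − log₁₀([HCO3⁻]/[CO3^2-])
log₁₀(870) = +2.940
pH = 10.43 − (+2.940) = 7.49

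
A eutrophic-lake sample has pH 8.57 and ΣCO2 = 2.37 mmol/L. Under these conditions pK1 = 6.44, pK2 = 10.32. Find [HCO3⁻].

α₁ = 1 / (1 + [H⁺]/K1 + K2/[H⁺]) = 1 / (1 + 10^-2.13 + 10^-1.75)
   = 1 / (1 + 0.0074131 + 0.017783) = 1/1.0252 = 0.9754
[HCO3⁻] = α₁ × DIC = 0.9754 × 2.37 = 2.31 mmol/L

[HCO3⁻] = 2.31 mmol/L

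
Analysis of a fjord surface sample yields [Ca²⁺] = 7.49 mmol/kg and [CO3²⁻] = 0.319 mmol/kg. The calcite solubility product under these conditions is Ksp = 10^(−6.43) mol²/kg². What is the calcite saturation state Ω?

Ksp = 10^(−6.43) = 3.715×10^-7
Ω = [Ca²⁺][CO3²⁻]/Ksp = (7.49×10^-3)(0.319×10^-3) / 3.715×10^-7 = 6.43

Ω = 6.43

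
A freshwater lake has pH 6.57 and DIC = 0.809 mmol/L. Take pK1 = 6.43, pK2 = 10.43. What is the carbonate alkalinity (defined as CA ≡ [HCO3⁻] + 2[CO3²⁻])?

CA = 0.469 mmol/L

CA = [HCO3⁻] + 2[CO3²⁻] = (α₁ + 2α₂)·DIC
At pH 6.57: [H⁺]/K1 = 10^-0.14 = 0.72444, K2/[H⁺] = 10^-3.86 = 0.00013804
α₁ = 1/(1 + 0.72444 + 0.00013804) = 1/1.7246 = 0.5799; α₂ = α₁·K2/[H⁺] = 8.004×10^-5
α₁ + 2α₂ = 0.5800
CA = 0.5800 × 0.809 = 0.469 mmol/L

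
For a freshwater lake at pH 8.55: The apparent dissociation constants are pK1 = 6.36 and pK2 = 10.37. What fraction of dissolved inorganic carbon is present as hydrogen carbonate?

α₁ = 0.979

α₁ = 1 / (1 + [H⁺]/K1 + K2/[H⁺]) = 1 / (1 + 10^-2.19 + 10^-1.82)
   = 1 / (1 + 0.0064565 + 0.015136) = 1/1.0216 = 0.9789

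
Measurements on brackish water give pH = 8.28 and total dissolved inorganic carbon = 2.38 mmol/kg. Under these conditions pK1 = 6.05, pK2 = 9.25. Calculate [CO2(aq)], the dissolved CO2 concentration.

[CO2*] = 12.6 μmol/kg

α₀ = 1 / (1 + K1/[H⁺] + K1K2/[H⁺]²) = 1 / (1 + 10^+2.23 + 10^+1.26)
   = 1 / (1 + 169.82 + 18.197) = 1/189.02 = 0.005290
[CO2*] = α₀ × DIC = 0.005290 × 2.38 = 0.0126 mmol/kg = 12.6 μmol/kg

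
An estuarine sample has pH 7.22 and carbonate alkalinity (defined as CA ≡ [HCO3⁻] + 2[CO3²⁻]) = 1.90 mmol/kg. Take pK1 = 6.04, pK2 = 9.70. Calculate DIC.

CA = [HCO3⁻] + 2[CO3²⁻] = (α₁ + 2α₂)·DIC
At pH 7.22: [H⁺]/K1 = 10^-1.18 = 0.066069, K2/[H⁺] = 10^-2.48 = 0.0033113
α₁ = 1/(1 + 0.066069 + 0.0033113) = 1/1.0694 = 0.9351; α₂ = α₁·K2/[H⁺] = 0.003096
α₁ + 2α₂ = 0.9413
DIC = CA / (α₁ + 2α₂) = 1.90 / 0.9413 = 2.02 mmol/kg

DIC = 2.02 mmol/kg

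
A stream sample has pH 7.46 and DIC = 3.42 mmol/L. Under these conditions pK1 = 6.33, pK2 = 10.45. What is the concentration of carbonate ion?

[CO3²⁻] = 3.26 μmol/L

α₂ = 1 / (1 + [H⁺]/K2 + [H⁺]²/(K1K2)) = 1 / (1 + 10^+2.99 + 10^+1.86)
   = 1 / (1 + 977.24 + 72.444) = 1/1050.7 = 0.0009518
[CO3²⁻] = α₂ × DIC = 0.0009518 × 3.42 = 0.00326 mmol/L = 3.26 μmol/L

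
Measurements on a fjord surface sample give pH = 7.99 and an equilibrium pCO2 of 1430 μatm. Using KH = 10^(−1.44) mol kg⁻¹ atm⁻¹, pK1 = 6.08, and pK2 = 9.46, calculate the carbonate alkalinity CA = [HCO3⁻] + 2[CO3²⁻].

CA = 4.51 mmol/kg

[CO2*] = KH · pCO2 = 10^(−1.44) × 1430×10^-6 = 5.192×10^-5 mol/kg
α₀ = 1/(1 + K1/[H⁺] + K1K2/[H⁺]²) = 1/(1 + 10^+1.91 + 10^+0.44) = 0.01176
DIC = [CO2*]/α₀ = 5.192×10^-5 / 0.01176 = 4.415 mmol/kg
CA = (α₁ + 2α₂)·DIC = (0.9559 + 2×0.03239) × 4.415 = 4.51 mmol/kg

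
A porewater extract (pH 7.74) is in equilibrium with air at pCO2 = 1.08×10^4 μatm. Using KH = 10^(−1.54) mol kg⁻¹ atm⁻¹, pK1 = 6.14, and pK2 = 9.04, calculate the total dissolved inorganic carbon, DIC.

[CO2*] = KH · pCO2 = 10^(−1.54) × 1.08×10^4×10^-6 = 3.115×10^-4 mol/kg
α₀ = 1/(1 + K1/[H⁺] + K1K2/[H⁺]²) = 1/(1 + 10^+1.60 + 10^+0.30) = 0.02336
DIC = [CO2*]/α₀ = 3.115×10^-4 / 0.02336 = 13.3 mmol/kg

DIC = 13.3 mmol/kg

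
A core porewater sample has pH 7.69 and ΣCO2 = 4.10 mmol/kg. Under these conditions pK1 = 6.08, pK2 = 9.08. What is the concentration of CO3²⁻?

α₂ = 1 / (1 + [H⁺]/K2 + [H⁺]²/(K1K2)) = 1 / (1 + 10^+1.39 + 10^-0.22)
   = 1 / (1 + 24.547 + 0.60256) = 1/26.150 = 0.03824
[CO3²⁻] = α₂ × DIC = 0.03824 × 4.10 = 0.157 mmol/kg

[CO3²⁻] = 0.157 mmol/kg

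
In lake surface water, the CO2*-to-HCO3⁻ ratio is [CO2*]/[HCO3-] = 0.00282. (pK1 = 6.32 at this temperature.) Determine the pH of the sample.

From K1 = [H⁺][HCO3-]/[CO2*]:  pH = pK1 − log₁₀([CO2*]/[HCO3-])
log₁₀(0.00282) = -2.550
pH = 6.32 − (-2.550) = 8.87

pH = 8.87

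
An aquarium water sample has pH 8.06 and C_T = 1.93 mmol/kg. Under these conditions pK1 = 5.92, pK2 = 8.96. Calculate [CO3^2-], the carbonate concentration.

α₂ = 1 / (1 + [H⁺]/K2 + [H⁺]²/(K1K2)) = 1 / (1 + 10^+0.90 + 10^-1.24)
   = 1 / (1 + 7.9433 + 0.057544) = 1/9.0008 = 0.1111
[CO3²⁻] = α₂ × DIC = 0.1111 × 1.93 = 0.214 mmol/kg

[CO3²⁻] = 0.214 mmol/kg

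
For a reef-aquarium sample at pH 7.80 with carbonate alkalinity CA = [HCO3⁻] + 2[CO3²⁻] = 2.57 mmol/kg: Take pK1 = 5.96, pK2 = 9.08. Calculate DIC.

CA = [HCO3⁻] + 2[CO3²⁻] = (α₁ + 2α₂)·DIC
At pH 7.80: [H⁺]/K1 = 10^-1.84 = 0.014454, K2/[H⁺] = 10^-1.28 = 0.052481
α₁ = 1/(1 + 0.014454 + 0.052481) = 1/1.0669 = 0.9373; α₂ = α₁·K2/[H⁺] = 0.04919
α₁ + 2α₂ = 1.0356
DIC = CA / (α₁ + 2α₂) = 2.57 / 1.0356 = 2.48 mmol/kg

DIC = 2.48 mmol/kg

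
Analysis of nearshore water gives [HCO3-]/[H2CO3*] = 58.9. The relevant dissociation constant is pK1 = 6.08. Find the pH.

From K1 = [H⁺][HCO3-]/[H2CO3*]:  pH = pK1 + log₁₀([HCO3-]/[H2CO3*])
log₁₀(58.9) = +1.770
pH = 6.08 + (+1.770) = 7.85

pH = 7.85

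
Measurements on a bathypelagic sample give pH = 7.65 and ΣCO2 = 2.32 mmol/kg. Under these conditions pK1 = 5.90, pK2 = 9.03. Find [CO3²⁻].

α₂ = 1 / (1 + [H⁺]/K2 + [H⁺]²/(K1K2)) = 1 / (1 + 10^+1.38 + 10^-0.37)
   = 1 / (1 + 23.988 + 0.42658) = 1/25.415 = 0.03935
[CO3²⁻] = α₂ × DIC = 0.03935 × 2.32 = 0.0913 mmol/kg

[CO3²⁻] = 0.0913 mmol/kg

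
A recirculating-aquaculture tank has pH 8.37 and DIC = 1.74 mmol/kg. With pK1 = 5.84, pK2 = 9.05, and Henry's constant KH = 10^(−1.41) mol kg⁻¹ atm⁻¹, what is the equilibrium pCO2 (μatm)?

pCO2 = 109 μatm

α₀ = 1 / (1 + K1/[H⁺] + K1K2/[H⁺]²) = 1 / (1 + 10^+2.53 + 10^+1.85)
   = 1 / (1 + 338.84 + 70.795) = 1/410.64 = 0.002435
[CO2*] = α₀ × DIC = 0.002435 × 1.74 = 0.004237 mmol/kg = 4.237 μmol/kg
pCO2 = [CO2*]/KH = 4.237×10^-6 / 3.890×10^-2 = 109 μatm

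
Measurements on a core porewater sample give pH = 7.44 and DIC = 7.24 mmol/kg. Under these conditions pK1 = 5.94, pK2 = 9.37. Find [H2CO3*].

[CO2*] = 0.219 mmol/kg

α₀ = 1 / (1 + K1/[H⁺] + K1K2/[H⁺]²) = 1 / (1 + 10^+1.50 + 10^-0.43)
   = 1 / (1 + 31.623 + 0.37154) = 1/32.994 = 0.03031
[CO2*] = α₀ × DIC = 0.03031 × 7.24 = 0.219 mmol/kg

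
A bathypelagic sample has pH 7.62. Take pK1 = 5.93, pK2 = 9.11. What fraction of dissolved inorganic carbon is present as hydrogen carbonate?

α₁ = 1 / (1 + [H⁺]/K1 + K2/[H⁺]) = 1 / (1 + 10^-1.69 + 10^-1.49)
   = 1 / (1 + 0.020417 + 0.032359) = 1/1.0528 = 0.9499

α₁ = 0.950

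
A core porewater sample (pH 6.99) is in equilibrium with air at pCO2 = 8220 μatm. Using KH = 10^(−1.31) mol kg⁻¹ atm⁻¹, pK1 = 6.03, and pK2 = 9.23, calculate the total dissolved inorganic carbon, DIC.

[CO2*] = KH · pCO2 = 10^(−1.31) × 8220×10^-6 = 4.026×10^-4 mol/kg
α₀ = 1/(1 + K1/[H⁺] + K1K2/[H⁺]²) = 1/(1 + 10^+0.96 + 10^-1.28) = 0.09830
DIC = [CO2*]/α₀ = 4.026×10^-4 / 0.09830 = 4.10 mmol/kg

DIC = 4.10 mmol/kg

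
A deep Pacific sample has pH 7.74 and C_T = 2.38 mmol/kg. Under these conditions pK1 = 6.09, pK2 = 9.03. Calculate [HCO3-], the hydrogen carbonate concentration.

α₁ = 1 / (1 + [H⁺]/K1 + K2/[H⁺]) = 1 / (1 + 10^-1.65 + 10^-1.29)
   = 1 / (1 + 0.022387 + 0.051286) = 1/1.0737 = 0.9314
[HCO3⁻] = α₁ × DIC = 0.9314 × 2.38 = 2.22 mmol/kg

[HCO3⁻] = 2.22 mmol/kg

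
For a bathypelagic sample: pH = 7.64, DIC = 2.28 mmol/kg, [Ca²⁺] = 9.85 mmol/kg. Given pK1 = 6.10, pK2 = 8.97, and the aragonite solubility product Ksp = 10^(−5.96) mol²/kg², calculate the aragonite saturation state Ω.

α₂ = 1 / (1 + [H⁺]/K2 + [H⁺]²/(K1K2)) = 1 / (1 + 10^+1.33 + 10^-0.21)
   = 1 / (1 + 21.380 + 0.61660) = 1/22.996 = 0.04349
[CO3²⁻] = α₂ × DIC = 0.04349 × 2.28 = 0.09915 mmol/kg
Ksp = 10^(−5.96) = 1.096×10^-6
Ω = [Ca²⁺][CO3²⁻]/Ksp = (9.85×10^-3)(9.915×10^-5) / 1.096×10^-6 = 0.891

Ω = 0.891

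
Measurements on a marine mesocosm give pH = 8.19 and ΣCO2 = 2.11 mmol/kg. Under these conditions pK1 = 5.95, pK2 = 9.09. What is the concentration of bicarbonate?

[HCO3⁻] = 1.86 mmol/kg

α₁ = 1 / (1 + [H⁺]/K1 + K2/[H⁺]) = 1 / (1 + 10^-2.24 + 10^-0.90)
   = 1 / (1 + 0.0057544 + 0.12589) = 1/1.1316 = 0.8837
[HCO3⁻] = α₁ × DIC = 0.8837 × 2.11 = 1.86 mmol/kg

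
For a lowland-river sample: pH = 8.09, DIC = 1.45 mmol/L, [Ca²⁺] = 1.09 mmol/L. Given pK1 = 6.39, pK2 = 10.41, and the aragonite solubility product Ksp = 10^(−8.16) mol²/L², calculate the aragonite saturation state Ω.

Ω = 1.07

α₂ = 1 / (1 + [H⁺]/K2 + [H⁺]²/(K1K2)) = 1 / (1 + 10^+2.32 + 10^+0.62)
   = 1 / (1 + 208.93 + 4.1687) = 1/214.10 = 0.004671
[CO3²⁻] = α₂ × DIC = 0.004671 × 1.45 = 0.006773 mmol/L = 6.773 μmol/L
Ksp = 10^(−8.16) = 6.918×10^-9
Ω = [Ca²⁺][CO3²⁻]/Ksp = (1.09×10^-3)(6.773×10^-6) / 6.918×10^-9 = 1.07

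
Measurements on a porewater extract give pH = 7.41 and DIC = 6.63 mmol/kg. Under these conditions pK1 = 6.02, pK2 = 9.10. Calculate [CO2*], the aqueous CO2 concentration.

α₀ = 1 / (1 + K1/[H⁺] + K1K2/[H⁺]²) = 1 / (1 + 10^+1.39 + 10^-0.30)
   = 1 / (1 + 24.547 + 0.50119) = 1/26.048 = 0.03839
[CO2*] = α₀ × DIC = 0.03839 × 6.63 = 0.255 mmol/kg

[CO2*] = 0.255 mmol/kg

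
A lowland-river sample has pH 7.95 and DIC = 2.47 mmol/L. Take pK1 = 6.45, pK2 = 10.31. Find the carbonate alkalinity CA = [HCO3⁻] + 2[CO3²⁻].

CA = [HCO3⁻] + 2[CO3²⁻] = (α₁ + 2α₂)·DIC
At pH 7.95: [H⁺]/K1 = 10^-1.50 = 0.031623, K2/[H⁺] = 10^-2.36 = 0.0043652
α₁ = 1/(1 + 0.031623 + 0.0043652) = 1/1.0360 = 0.9653; α₂ = α₁·K2/[H⁺] = 0.004214
α₁ + 2α₂ = 0.9737
CA = 0.9737 × 2.47 = 2.41 mmol/L

CA = 2.41 mmol/L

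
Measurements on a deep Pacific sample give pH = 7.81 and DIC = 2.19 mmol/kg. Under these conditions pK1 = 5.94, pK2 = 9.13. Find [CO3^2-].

[CO3²⁻] = 0.0988 mmol/kg

α₂ = 1 / (1 + [H⁺]/K2 + [H⁺]²/(K1K2)) = 1 / (1 + 10^+1.32 + 10^-0.55)
   = 1 / (1 + 20.893 + 0.28184) = 1/22.175 = 0.04510
[CO3²⁻] = α₂ × DIC = 0.04510 × 2.19 = 0.0988 mmol/kg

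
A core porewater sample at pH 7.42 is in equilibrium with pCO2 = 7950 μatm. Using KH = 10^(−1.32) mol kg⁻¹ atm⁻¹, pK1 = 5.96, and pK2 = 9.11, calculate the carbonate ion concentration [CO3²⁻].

[CO2*] = KH · pCO2 = 10^(−1.32) × 7950×10^-6 = 3.805×10^-4 mol/kg
α₀ = 1/(1 + K1/[H⁺] + K1K2/[H⁺]²) = 1/(1 + 10^+1.46 + 10^-0.23) = 0.03286
DIC = [CO2*]/α₀ = 3.805×10^-4 / 0.03286 = 11.58 mmol/kg
[CO3²⁻] = α₂·DIC; α₂ = 0.01935, so [CO3²⁻] = 0.01935 × 11.58 = 0.224 mmol/kg

[CO3²⁻] = 0.224 mmol/kg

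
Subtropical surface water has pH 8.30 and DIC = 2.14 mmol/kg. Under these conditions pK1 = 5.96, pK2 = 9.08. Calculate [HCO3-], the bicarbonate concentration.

α₁ = 1 / (1 + [H⁺]/K1 + K2/[H⁺]) = 1 / (1 + 10^-2.34 + 10^-0.78)
   = 1 / (1 + 0.0045709 + 0.16596) = 1/1.1705 = 0.8543
[HCO3⁻] = α₁ × DIC = 0.8543 × 2.14 = 1.83 mmol/kg

[HCO3⁻] = 1.83 mmol/kg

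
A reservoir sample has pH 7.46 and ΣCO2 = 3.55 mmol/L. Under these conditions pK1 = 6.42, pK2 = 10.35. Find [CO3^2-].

α₂ = 1 / (1 + [H⁺]/K2 + [H⁺]²/(K1K2)) = 1 / (1 + 10^+2.89 + 10^+1.85)
   = 1 / (1 + 776.25 + 70.795) = 1/848.04 = 0.001179
[CO3²⁻] = α₂ × DIC = 0.001179 × 3.55 = 0.00419 mmol/L = 4.19 μmol/L

[CO3²⁻] = 4.19 μmol/L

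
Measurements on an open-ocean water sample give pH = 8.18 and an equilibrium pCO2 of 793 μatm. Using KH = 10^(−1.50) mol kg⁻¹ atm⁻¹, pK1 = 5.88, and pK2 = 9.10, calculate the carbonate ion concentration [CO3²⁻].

[CO2*] = KH · pCO2 = 10^(−1.50) × 793×10^-6 = 2.508×10^-5 mol/kg
α₀ = 1/(1 + K1/[H⁺] + K1K2/[H⁺]²) = 1/(1 + 10^+2.30 + 10^+1.38) = 0.004454
DIC = [CO2*]/α₀ = 2.508×10^-5 / 0.004454 = 5.630 mmol/kg
[CO3²⁻] = α₂·DIC; α₂ = 0.1068, so [CO3²⁻] = 0.1068 × 5.630 = 0.602 mmol/kg

[CO3²⁻] = 0.602 mmol/kg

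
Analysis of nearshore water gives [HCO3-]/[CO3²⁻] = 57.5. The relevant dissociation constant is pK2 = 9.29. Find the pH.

From K2 = [H⁺][CO3²⁻]/[HCO3-]:  pH = pK2 − log₁₀([HCO3-]/[CO3²⁻])
log₁₀(57.5) = +1.760
pH = 9.29 − (+1.760) = 7.53

pH = 7.53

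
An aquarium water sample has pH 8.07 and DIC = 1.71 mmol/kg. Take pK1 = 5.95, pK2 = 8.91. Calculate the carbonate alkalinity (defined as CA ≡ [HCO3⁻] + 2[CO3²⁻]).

CA = 1.91 mmol/kg

CA = [HCO3⁻] + 2[CO3²⁻] = (α₁ + 2α₂)·DIC
At pH 8.07: [H⁺]/K1 = 10^-2.12 = 0.0075858, K2/[H⁺] = 10^-0.84 = 0.14454
α₁ = 1/(1 + 0.0075858 + 0.14454) = 1/1.1521 = 0.8680; α₂ = α₁·K2/[H⁺] = 0.1255
α₁ + 2α₂ = 1.1189
CA = 1.1189 × 1.71 = 1.91 mmol/kg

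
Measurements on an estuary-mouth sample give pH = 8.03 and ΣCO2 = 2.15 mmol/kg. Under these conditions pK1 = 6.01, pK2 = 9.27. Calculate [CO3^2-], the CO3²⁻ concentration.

[CO3²⁻] = 0.116 mmol/kg

α₂ = 1 / (1 + [H⁺]/K2 + [H⁺]²/(K1K2)) = 1 / (1 + 10^+1.24 + 10^-0.78)
   = 1 / (1 + 17.378 + 0.16596) = 1/18.544 = 0.05393
[CO3²⁻] = α₂ × DIC = 0.05393 × 2.15 = 0.116 mmol/kg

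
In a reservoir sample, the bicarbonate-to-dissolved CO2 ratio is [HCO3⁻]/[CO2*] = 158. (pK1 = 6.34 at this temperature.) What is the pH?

pH = 8.54

From K1 = [H⁺][HCO3⁻]/[CO2*]:  pH = pK1 + log₁₀([HCO3⁻]/[CO2*])
log₁₀(158) = +2.199
pH = 6.34 + (+2.199) = 8.54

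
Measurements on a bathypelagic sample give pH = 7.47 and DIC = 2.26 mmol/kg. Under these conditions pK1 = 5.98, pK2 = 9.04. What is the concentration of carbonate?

[CO3²⁻] = 0.0574 mmol/kg

α₂ = 1 / (1 + [H⁺]/K2 + [H⁺]²/(K1K2)) = 1 / (1 + 10^+1.57 + 10^+0.08)
   = 1 / (1 + 37.154 + 1.2023) = 1/39.356 = 0.02541
[CO3²⁻] = α₂ × DIC = 0.02541 × 2.26 = 0.0574 mmol/kg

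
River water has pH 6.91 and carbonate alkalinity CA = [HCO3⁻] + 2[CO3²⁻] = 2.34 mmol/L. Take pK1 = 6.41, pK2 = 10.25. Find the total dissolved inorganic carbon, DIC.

DIC = 3.08 mmol/L

CA = [HCO3⁻] + 2[CO3²⁻] = (α₁ + 2α₂)·DIC
At pH 6.91: [H⁺]/K1 = 10^-0.50 = 0.31623, K2/[H⁺] = 10^-3.34 = 0.00045709
α₁ = 1/(1 + 0.31623 + 0.00045709) = 1/1.3167 = 0.7595; α₂ = α₁·K2/[H⁺] = 0.0003472
α₁ + 2α₂ = 0.7602
DIC = CA / (α₁ + 2α₂) = 2.34 / 0.7602 = 3.08 mmol/L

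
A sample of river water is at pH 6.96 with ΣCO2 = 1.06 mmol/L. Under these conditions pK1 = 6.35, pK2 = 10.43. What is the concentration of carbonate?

α₂ = 1 / (1 + [H⁺]/K2 + [H⁺]²/(K1K2)) = 1 / (1 + 10^+3.47 + 10^+2.86)
   = 1 / (1 + 2951.2 + 724.44) = 1/3676.6 = 0.0002720
[CO3²⁻] = α₂ × DIC = 0.0002720 × 1.06 = 0.000288 mmol/L = 0.288 μmol/L

[CO3²⁻] = 0.288 μmol/L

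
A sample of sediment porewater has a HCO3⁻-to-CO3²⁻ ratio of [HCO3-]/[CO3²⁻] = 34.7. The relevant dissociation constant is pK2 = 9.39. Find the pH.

pH = 7.85

From K2 = [H⁺][CO3²⁻]/[HCO3-]:  pH = pK2 − log₁₀([HCO3-]/[CO3²⁻])
log₁₀(34.7) = +1.540
pH = 9.39 − (+1.540) = 7.85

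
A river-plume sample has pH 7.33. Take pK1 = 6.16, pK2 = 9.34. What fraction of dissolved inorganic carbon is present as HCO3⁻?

α₁ = 0.928

α₁ = 1 / (1 + [H⁺]/K1 + K2/[H⁺]) = 1 / (1 + 10^-1.17 + 10^-2.01)
   = 1 / (1 + 0.067608 + 0.0097724) = 1/1.0774 = 0.9282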